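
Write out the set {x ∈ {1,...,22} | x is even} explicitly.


Checking each candidate:
Condition: even numbers in {1,...,22}
Result = {2, 4, 6, 8, 10, 12, 14, 16, 18, 20, 22}

{2, 4, 6, 8, 10, 12, 14, 16, 18, 20, 22}


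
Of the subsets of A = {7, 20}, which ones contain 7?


A subset of A contains 7 iff the remaining 1 elements form any subset of A \ {7}.
Count: 2^(n-1) = 2^1 = 2
Subsets containing 7: {7}, {7, 20}

Subsets containing 7 (2 total): {7}, {7, 20}


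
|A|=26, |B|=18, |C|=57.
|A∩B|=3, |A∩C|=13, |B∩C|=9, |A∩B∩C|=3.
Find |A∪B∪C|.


|A∪B∪C| = |A|+|B|+|C| - |A∩B|-|A∩C|-|B∩C| + |A∩B∩C|
= 26+18+57 - 3-13-9 + 3
= 101 - 25 + 3
= 79

|A ∪ B ∪ C| = 79


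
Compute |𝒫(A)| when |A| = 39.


Number of subsets = 2^n
= 2^39
= 549755813888

|P(A)| = 549755813888


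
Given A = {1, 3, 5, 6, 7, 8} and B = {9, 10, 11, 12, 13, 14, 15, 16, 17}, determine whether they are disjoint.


Disjoint means A ∩ B = ∅.
A ∩ B = ∅
A ∩ B = ∅, so A and B are disjoint.

Yes, A and B are disjoint


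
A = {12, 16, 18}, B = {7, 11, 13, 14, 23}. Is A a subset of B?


A ⊆ B means every element of A is in B.
Elements in A not in B: {12, 16, 18}
So A ⊄ B.

No, A ⊄ B


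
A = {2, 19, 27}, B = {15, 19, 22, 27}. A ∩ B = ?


A ∩ B = elements in both A and B
A = {2, 19, 27}
B = {15, 19, 22, 27}
A ∩ B = {19, 27}

A ∩ B = {19, 27}


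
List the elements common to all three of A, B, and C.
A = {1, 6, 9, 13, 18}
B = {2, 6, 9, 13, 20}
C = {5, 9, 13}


A ∩ B = {6, 9, 13}
(A ∩ B) ∩ C = {9, 13}

A ∩ B ∩ C = {9, 13}


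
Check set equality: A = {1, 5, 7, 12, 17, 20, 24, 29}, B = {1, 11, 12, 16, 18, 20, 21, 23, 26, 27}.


Two sets are equal iff they have exactly the same elements.
A = {1, 5, 7, 12, 17, 20, 24, 29}
B = {1, 11, 12, 16, 18, 20, 21, 23, 26, 27}
Differences: {5, 7, 11, 16, 17, 18, 21, 23, 24, 26, 27, 29}
A ≠ B

No, A ≠ B


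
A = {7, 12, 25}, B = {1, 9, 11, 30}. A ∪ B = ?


A ∪ B = all elements in A or B (or both)
A = {7, 12, 25}
B = {1, 9, 11, 30}
A ∪ B = {1, 7, 9, 11, 12, 25, 30}

A ∪ B = {1, 7, 9, 11, 12, 25, 30}


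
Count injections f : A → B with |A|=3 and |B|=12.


An injection sends each of |A| = 3 inputs to a distinct output in B.
# injections = |B|·(|B|-1)·…·(|B|-|A|+1) = 12! / (12 - 3)!
= 12 × 11 × 10
= 1320

Number of injections = 1320


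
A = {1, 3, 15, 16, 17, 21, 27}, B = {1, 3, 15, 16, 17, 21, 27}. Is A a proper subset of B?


A ⊂ B requires: A ⊆ B AND A ≠ B.
A ⊆ B? Yes
A = B? Yes
A = B, so A is not a PROPER subset.

No, A is not a proper subset of B


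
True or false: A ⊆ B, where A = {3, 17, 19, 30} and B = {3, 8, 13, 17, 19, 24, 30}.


A ⊆ B means every element of A is in B.
All elements of A are in B.
So A ⊆ B.

Yes, A ⊆ B


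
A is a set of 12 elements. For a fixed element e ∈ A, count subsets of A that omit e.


Subsets of A avoiding e are subsets of A \ {e}, which has 11 elements.
Count = 2^(n-1) = 2^11
= 2048

Number of subsets avoiding e = 2048


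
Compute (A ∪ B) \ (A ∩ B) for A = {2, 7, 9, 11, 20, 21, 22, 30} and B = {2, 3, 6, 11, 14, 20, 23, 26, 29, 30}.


A △ B = (A \ B) ∪ (B \ A) = elements in exactly one of A or B
A \ B = {7, 9, 21, 22}
B \ A = {3, 6, 14, 23, 26, 29}
A △ B = {3, 6, 7, 9, 14, 21, 22, 23, 26, 29}

A △ B = {3, 6, 7, 9, 14, 21, 22, 23, 26, 29}


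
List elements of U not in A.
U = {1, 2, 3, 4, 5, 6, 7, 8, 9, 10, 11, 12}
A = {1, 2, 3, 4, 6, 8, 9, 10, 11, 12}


Aᶜ = U \ A = elements in U but not in A
U = {1, 2, 3, 4, 5, 6, 7, 8, 9, 10, 11, 12}
A = {1, 2, 3, 4, 6, 8, 9, 10, 11, 12}
Aᶜ = {5, 7}

Aᶜ = {5, 7}


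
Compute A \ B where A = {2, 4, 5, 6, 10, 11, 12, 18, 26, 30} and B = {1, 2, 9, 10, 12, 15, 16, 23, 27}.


A \ B = elements in A but not in B
A = {2, 4, 5, 6, 10, 11, 12, 18, 26, 30}
B = {1, 2, 9, 10, 12, 15, 16, 23, 27}
Remove from A any elements in B
A \ B = {4, 5, 6, 11, 18, 26, 30}

A \ B = {4, 5, 6, 11, 18, 26, 30}


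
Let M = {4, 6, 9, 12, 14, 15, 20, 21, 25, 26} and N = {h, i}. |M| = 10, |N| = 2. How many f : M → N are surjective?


n = |M| = 10, k = |N| = 2. Surjections via inclusion-exclusion:
S(n,k) = Σ(-1)^i × C(k,i) × (k-i)^n, i=0 to k
i=0: (-1)^0×C(2,0)×2^10 = 1024
i=1: (-1)^1×C(2,1)×1^10 = -2
i=2: (-1)^2×C(2,2)×0^10 = 0
Total = 1022

Number of surjections = 1022


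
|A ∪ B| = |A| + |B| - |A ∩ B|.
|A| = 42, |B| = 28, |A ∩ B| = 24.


|A ∪ B| = |A| + |B| - |A ∩ B|
= 42 + 28 - 24
= 46

|A ∪ B| = 46


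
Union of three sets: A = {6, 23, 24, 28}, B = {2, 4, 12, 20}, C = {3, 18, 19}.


A ∪ B = {2, 4, 6, 12, 20, 23, 24, 28}
(A ∪ B) ∪ C = {2, 3, 4, 6, 12, 18, 19, 20, 23, 24, 28}

A ∪ B ∪ C = {2, 3, 4, 6, 12, 18, 19, 20, 23, 24, 28}


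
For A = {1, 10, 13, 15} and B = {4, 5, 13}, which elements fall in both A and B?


A = {1, 10, 13, 15}
B = {4, 5, 13}
Region: in both A and B
Elements: {13}

Elements in both A and B: {13}


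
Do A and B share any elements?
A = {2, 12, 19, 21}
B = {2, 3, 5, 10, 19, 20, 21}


Disjoint means A ∩ B = ∅.
A ∩ B = {2, 19, 21}
A ∩ B ≠ ∅, so A and B are NOT disjoint.

Yes — A and B share the element(s) of A ∩ B = {2, 19, 21}, so they are not disjoint


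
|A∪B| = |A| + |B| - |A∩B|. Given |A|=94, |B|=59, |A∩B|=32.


|A ∪ B| = |A| + |B| - |A ∩ B|
= 94 + 59 - 32
= 121

|A ∪ B| = 121


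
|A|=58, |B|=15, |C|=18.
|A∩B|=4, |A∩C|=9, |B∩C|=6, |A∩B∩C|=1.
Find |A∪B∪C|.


|A∪B∪C| = |A|+|B|+|C| - |A∩B|-|A∩C|-|B∩C| + |A∩B∩C|
= 58+15+18 - 4-9-6 + 1
= 91 - 19 + 1
= 73

|A ∪ B ∪ C| = 73


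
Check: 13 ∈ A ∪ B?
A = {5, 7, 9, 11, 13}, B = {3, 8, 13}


A = {5, 7, 9, 11, 13}, B = {3, 8, 13}
A ∪ B = all elements in A or B
A ∪ B = {3, 5, 7, 8, 9, 11, 13}
Checking if 13 ∈ A ∪ B
13 is in A ∪ B → True

13 ∈ A ∪ B


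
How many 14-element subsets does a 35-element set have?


C(n,k) = n! / (k!(n-k)!)
C(35,14) = 35! / (14!21!)
= 2319959400

C(35,14) = 2319959400


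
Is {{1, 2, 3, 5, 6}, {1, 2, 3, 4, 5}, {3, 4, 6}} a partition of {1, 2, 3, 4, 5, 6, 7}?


A partition requires: (1) non-empty parts, (2) pairwise disjoint, (3) union = U
Parts: {1, 2, 3, 5, 6}, {1, 2, 3, 4, 5}, {3, 4, 6}
Union of parts: {1, 2, 3, 4, 5, 6}
U = {1, 2, 3, 4, 5, 6, 7}
All non-empty? True
Pairwise disjoint? False
Covers U? False

No, not a valid partition


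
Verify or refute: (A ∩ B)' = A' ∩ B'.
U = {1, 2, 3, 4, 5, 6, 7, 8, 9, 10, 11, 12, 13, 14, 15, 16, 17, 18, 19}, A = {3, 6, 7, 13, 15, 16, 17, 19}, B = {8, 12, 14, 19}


LHS: A ∩ B = {19}
(A ∩ B)' = U \ (A ∩ B) = {1, 2, 3, 4, 5, 6, 7, 8, 9, 10, 11, 12, 13, 14, 15, 16, 17, 18}
A' = {1, 2, 4, 5, 8, 9, 10, 11, 12, 14, 18}, B' = {1, 2, 3, 4, 5, 6, 7, 9, 10, 11, 13, 15, 16, 17, 18}
Claimed RHS: A' ∩ B' = {1, 2, 4, 5, 9, 10, 11, 18}
Identity is INVALID: LHS = {1, 2, 3, 4, 5, 6, 7, 8, 9, 10, 11, 12, 13, 14, 15, 16, 17, 18} but the RHS claimed here equals {1, 2, 4, 5, 9, 10, 11, 18}. The correct form is (A ∩ B)' = A' ∪ B'.

Identity is invalid: (A ∩ B)' = {1, 2, 3, 4, 5, 6, 7, 8, 9, 10, 11, 12, 13, 14, 15, 16, 17, 18} but A' ∩ B' = {1, 2, 4, 5, 9, 10, 11, 18}. The correct De Morgan law is (A ∩ B)' = A' ∪ B'.


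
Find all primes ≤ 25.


Checking each candidate:
Condition: primes ≤ 25
Result = {2, 3, 5, 7, 11, 13, 17, 19, 23}

{2, 3, 5, 7, 11, 13, 17, 19, 23}


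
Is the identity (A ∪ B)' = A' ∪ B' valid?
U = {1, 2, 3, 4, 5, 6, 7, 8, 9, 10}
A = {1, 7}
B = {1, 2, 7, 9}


LHS: A ∪ B = {1, 2, 7, 9}
(A ∪ B)' = U \ (A ∪ B) = {3, 4, 5, 6, 8, 10}
A' = {2, 3, 4, 5, 6, 8, 9, 10}, B' = {3, 4, 5, 6, 8, 10}
Claimed RHS: A' ∪ B' = {2, 3, 4, 5, 6, 8, 9, 10}
Identity is INVALID: LHS = {3, 4, 5, 6, 8, 10} but the RHS claimed here equals {2, 3, 4, 5, 6, 8, 9, 10}. The correct form is (A ∪ B)' = A' ∩ B'.

Identity is invalid: (A ∪ B)' = {3, 4, 5, 6, 8, 10} but A' ∪ B' = {2, 3, 4, 5, 6, 8, 9, 10}. The correct De Morgan law is (A ∪ B)' = A' ∩ B'.


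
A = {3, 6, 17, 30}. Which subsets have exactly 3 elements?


|A| = 4, so A has C(4,3) = 4 subsets of size 3.
Enumerate by choosing 3 elements from A at a time:
{3, 6, 17}, {3, 6, 30}, {3, 17, 30}, {6, 17, 30}

3-element subsets (4 total): {3, 6, 17}, {3, 6, 30}, {3, 17, 30}, {6, 17, 30}


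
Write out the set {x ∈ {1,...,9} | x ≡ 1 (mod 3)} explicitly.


Checking each candidate:
Condition: x in {1,...,9} with x ≡ 1 (mod 3)
Result = {1, 4, 7}

{1, 4, 7}


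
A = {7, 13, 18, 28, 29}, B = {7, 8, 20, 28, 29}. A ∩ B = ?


A ∩ B = elements in both A and B
A = {7, 13, 18, 28, 29}
B = {7, 8, 20, 28, 29}
A ∩ B = {7, 28, 29}

A ∩ B = {7, 28, 29}


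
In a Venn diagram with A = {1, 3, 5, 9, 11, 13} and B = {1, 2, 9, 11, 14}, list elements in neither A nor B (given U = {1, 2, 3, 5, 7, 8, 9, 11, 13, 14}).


A = {1, 3, 5, 9, 11, 13}
B = {1, 2, 9, 11, 14}
Region: in neither A nor B (given U = {1, 2, 3, 5, 7, 8, 9, 11, 13, 14})
Elements: {7, 8}

Elements in neither A nor B (given U = {1, 2, 3, 5, 7, 8, 9, 11, 13, 14}): {7, 8}


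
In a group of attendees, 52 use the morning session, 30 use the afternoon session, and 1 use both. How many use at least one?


|A ∪ B| = |A| + |B| - |A ∩ B|
= 52 + 30 - 1
= 81

|A ∪ B| = 81


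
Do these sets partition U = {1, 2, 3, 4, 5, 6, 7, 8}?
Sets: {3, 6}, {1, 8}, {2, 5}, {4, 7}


A partition requires: (1) non-empty parts, (2) pairwise disjoint, (3) union = U
Parts: {3, 6}, {1, 8}, {2, 5}, {4, 7}
Union of parts: {1, 2, 3, 4, 5, 6, 7, 8}
U = {1, 2, 3, 4, 5, 6, 7, 8}
All non-empty? True
Pairwise disjoint? True
Covers U? True

Yes, valid partition


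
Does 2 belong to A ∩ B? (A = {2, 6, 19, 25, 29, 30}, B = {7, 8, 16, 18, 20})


A = {2, 6, 19, 25, 29, 30}, B = {7, 8, 16, 18, 20}
A ∩ B = elements in both A and B
A ∩ B = ∅
Checking if 2 ∈ A ∩ B
2 is not in A ∩ B → False

2 ∉ A ∩ B


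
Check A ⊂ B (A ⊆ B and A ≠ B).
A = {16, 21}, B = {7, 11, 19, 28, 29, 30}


A ⊂ B requires: A ⊆ B AND A ≠ B.
A ⊆ B? No
A ⊄ B, so A is not a proper subset.

No, A is not a proper subset of B


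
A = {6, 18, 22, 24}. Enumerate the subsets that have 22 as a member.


A subset of A contains 22 iff the remaining 3 elements form any subset of A \ {22}.
Count: 2^(n-1) = 2^3 = 8
Subsets containing 22: {22}, {6, 22}, {18, 22}, {22, 24}, {6, 18, 22}, {6, 22, 24}, {18, 22, 24}, {6, 18, 22, 24}

Subsets containing 22 (8 total): {22}, {6, 22}, {18, 22}, {22, 24}, {6, 18, 22}, {6, 22, 24}, {18, 22, 24}, {6, 18, 22, 24}


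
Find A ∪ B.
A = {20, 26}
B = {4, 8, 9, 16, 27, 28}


A ∪ B = all elements in A or B (or both)
A = {20, 26}
B = {4, 8, 9, 16, 27, 28}
A ∪ B = {4, 8, 9, 16, 20, 26, 27, 28}

A ∪ B = {4, 8, 9, 16, 20, 26, 27, 28}


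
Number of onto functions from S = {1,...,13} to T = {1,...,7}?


n = |S| = 13, k = |T| = 7. Surjections via inclusion-exclusion:
S(n,k) = Σ(-1)^i × C(k,i) × (k-i)^n, i=0 to k
i=0: (-1)^0×C(7,0)×7^13 = 96889010407
i=1: (-1)^1×C(7,1)×6^13 = -91424858112
i=2: (-1)^2×C(7,2)×5^13 = 25634765625
i=3: (-1)^3×C(7,3)×4^13 = -2348810240
i=4: (-1)^4×C(7,4)×3^13 = 55801305
i=5: (-1)^5×C(7,5)×2^13 = -172032
i=6: (-1)^6×C(7,6)×1^13 = 7
i=7: (-1)^7×C(7,7)×0^13 = 0
Total = 28805736960

Number of surjections = 28805736960


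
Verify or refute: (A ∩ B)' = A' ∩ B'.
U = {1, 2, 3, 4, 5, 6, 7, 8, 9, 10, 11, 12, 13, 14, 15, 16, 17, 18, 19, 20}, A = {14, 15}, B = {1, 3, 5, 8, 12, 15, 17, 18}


LHS: A ∩ B = {15}
(A ∩ B)' = U \ (A ∩ B) = {1, 2, 3, 4, 5, 6, 7, 8, 9, 10, 11, 12, 13, 14, 16, 17, 18, 19, 20}
A' = {1, 2, 3, 4, 5, 6, 7, 8, 9, 10, 11, 12, 13, 16, 17, 18, 19, 20}, B' = {2, 4, 6, 7, 9, 10, 11, 13, 14, 16, 19, 20}
Claimed RHS: A' ∩ B' = {2, 4, 6, 7, 9, 10, 11, 13, 16, 19, 20}
Identity is INVALID: LHS = {1, 2, 3, 4, 5, 6, 7, 8, 9, 10, 11, 12, 13, 14, 16, 17, 18, 19, 20} but the RHS claimed here equals {2, 4, 6, 7, 9, 10, 11, 13, 16, 19, 20}. The correct form is (A ∩ B)' = A' ∪ B'.

Identity is invalid: (A ∩ B)' = {1, 2, 3, 4, 5, 6, 7, 8, 9, 10, 11, 12, 13, 14, 16, 17, 18, 19, 20} but A' ∩ B' = {2, 4, 6, 7, 9, 10, 11, 13, 16, 19, 20}. The correct De Morgan law is (A ∩ B)' = A' ∪ B'.


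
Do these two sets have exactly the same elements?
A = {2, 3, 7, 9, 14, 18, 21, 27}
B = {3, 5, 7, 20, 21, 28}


Two sets are equal iff they have exactly the same elements.
A = {2, 3, 7, 9, 14, 18, 21, 27}
B = {3, 5, 7, 20, 21, 28}
Differences: {2, 5, 9, 14, 18, 20, 27, 28}
A ≠ B

No, A ≠ B


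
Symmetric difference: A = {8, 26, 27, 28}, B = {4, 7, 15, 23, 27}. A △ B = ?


A △ B = (A \ B) ∪ (B \ A) = elements in exactly one of A or B
A \ B = {8, 26, 28}
B \ A = {4, 7, 15, 23}
A △ B = {4, 7, 8, 15, 23, 26, 28}

A △ B = {4, 7, 8, 15, 23, 26, 28}


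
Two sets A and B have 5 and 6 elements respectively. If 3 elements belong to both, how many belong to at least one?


|A ∪ B| = |A| + |B| - |A ∩ B|
= 5 + 6 - 3
= 8

|A ∪ B| = 8


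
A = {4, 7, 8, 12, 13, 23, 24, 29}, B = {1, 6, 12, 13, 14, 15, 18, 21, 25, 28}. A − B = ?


A \ B = elements in A but not in B
A = {4, 7, 8, 12, 13, 23, 24, 29}
B = {1, 6, 12, 13, 14, 15, 18, 21, 25, 28}
Remove from A any elements in B
A \ B = {4, 7, 8, 23, 24, 29}

A \ B = {4, 7, 8, 23, 24, 29}


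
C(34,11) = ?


C(n,k) = n! / (k!(n-k)!)
C(34,11) = 34! / (11!23!)
= 286097760

C(34,11) = 286097760


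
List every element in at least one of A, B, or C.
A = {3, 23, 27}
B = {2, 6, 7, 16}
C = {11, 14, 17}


A ∪ B = {2, 3, 6, 7, 16, 23, 27}
(A ∪ B) ∪ C = {2, 3, 6, 7, 11, 14, 16, 17, 23, 27}

A ∪ B ∪ C = {2, 3, 6, 7, 11, 14, 16, 17, 23, 27}


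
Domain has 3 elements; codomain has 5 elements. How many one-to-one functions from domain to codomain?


An injection sends each of |A| = 3 inputs to a distinct output in B.
# injections = |B|·(|B|-1)·…·(|B|-|A|+1) = 5! / (5 - 3)!
= 5 × 4 × 3
= 60

Number of injections = 60


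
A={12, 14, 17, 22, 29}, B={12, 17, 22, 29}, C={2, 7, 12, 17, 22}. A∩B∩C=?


A ∩ B = {12, 17, 22, 29}
(A ∩ B) ∩ C = {12, 17, 22}

A ∩ B ∩ C = {12, 17, 22}


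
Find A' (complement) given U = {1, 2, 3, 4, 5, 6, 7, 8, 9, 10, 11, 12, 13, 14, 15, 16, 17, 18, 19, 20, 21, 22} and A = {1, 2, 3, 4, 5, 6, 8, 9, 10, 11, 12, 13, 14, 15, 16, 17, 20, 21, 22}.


Aᶜ = U \ A = elements in U but not in A
U = {1, 2, 3, 4, 5, 6, 7, 8, 9, 10, 11, 12, 13, 14, 15, 16, 17, 18, 19, 20, 21, 22}
A = {1, 2, 3, 4, 5, 6, 8, 9, 10, 11, 12, 13, 14, 15, 16, 17, 20, 21, 22}
Aᶜ = {7, 18, 19}

Aᶜ = {7, 18, 19}


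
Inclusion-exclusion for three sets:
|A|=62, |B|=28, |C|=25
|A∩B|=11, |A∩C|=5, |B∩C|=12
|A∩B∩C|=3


|A∪B∪C| = |A|+|B|+|C| - |A∩B|-|A∩C|-|B∩C| + |A∩B∩C|
= 62+28+25 - 11-5-12 + 3
= 115 - 28 + 3
= 90

|A ∪ B ∪ C| = 90


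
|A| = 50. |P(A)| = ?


Number of subsets = 2^n
= 2^50
= 1125899906842624

|P(A)| = 1125899906842624


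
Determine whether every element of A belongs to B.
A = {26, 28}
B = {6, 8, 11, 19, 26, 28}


A ⊆ B means every element of A is in B.
All elements of A are in B.
So A ⊆ B.

Yes, A ⊆ B


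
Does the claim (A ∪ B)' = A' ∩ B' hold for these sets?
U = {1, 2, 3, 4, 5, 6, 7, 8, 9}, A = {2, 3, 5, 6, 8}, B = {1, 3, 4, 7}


LHS: A ∪ B = {1, 2, 3, 4, 5, 6, 7, 8}
(A ∪ B)' = U \ (A ∪ B) = {9}
A' = {1, 4, 7, 9}, B' = {2, 5, 6, 8, 9}
Claimed RHS: A' ∩ B' = {9}
Identity is VALID: LHS = RHS = {9} ✓

Identity is valid. (A ∪ B)' = A' ∩ B' = {9}


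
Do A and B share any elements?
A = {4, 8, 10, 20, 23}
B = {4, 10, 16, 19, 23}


Disjoint means A ∩ B = ∅.
A ∩ B = {4, 10, 23}
A ∩ B ≠ ∅, so A and B are NOT disjoint.

Yes — A and B share the element(s) of A ∩ B = {4, 10, 23}, so they are not disjoint


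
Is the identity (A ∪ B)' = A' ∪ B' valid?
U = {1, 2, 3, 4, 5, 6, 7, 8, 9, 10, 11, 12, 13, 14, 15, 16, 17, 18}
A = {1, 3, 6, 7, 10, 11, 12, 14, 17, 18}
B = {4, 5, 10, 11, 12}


LHS: A ∪ B = {1, 3, 4, 5, 6, 7, 10, 11, 12, 14, 17, 18}
(A ∪ B)' = U \ (A ∪ B) = {2, 8, 9, 13, 15, 16}
A' = {2, 4, 5, 8, 9, 13, 15, 16}, B' = {1, 2, 3, 6, 7, 8, 9, 13, 14, 15, 16, 17, 18}
Claimed RHS: A' ∪ B' = {1, 2, 3, 4, 5, 6, 7, 8, 9, 13, 14, 15, 16, 17, 18}
Identity is INVALID: LHS = {2, 8, 9, 13, 15, 16} but the RHS claimed here equals {1, 2, 3, 4, 5, 6, 7, 8, 9, 13, 14, 15, 16, 17, 18}. The correct form is (A ∪ B)' = A' ∩ B'.

Identity is invalid: (A ∪ B)' = {2, 8, 9, 13, 15, 16} but A' ∪ B' = {1, 2, 3, 4, 5, 6, 7, 8, 9, 13, 14, 15, 16, 17, 18}. The correct De Morgan law is (A ∪ B)' = A' ∩ B'.


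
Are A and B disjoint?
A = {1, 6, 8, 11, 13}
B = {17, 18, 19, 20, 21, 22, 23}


Disjoint means A ∩ B = ∅.
A ∩ B = ∅
A ∩ B = ∅, so A and B are disjoint.

Yes, A and B are disjoint


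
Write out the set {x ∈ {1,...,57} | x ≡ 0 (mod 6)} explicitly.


Checking each candidate:
Condition: x in {1,...,57} with x ≡ 0 (mod 6)
Result = {6, 12, 18, 24, 30, 36, 42, 48, 54}

{6, 12, 18, 24, 30, 36, 42, 48, 54}


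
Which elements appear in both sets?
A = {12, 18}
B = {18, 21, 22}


A ∩ B = elements in both A and B
A = {12, 18}
B = {18, 21, 22}
A ∩ B = {18}

A ∩ B = {18}


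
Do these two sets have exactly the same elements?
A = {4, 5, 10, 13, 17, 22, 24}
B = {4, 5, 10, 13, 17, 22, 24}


Two sets are equal iff they have exactly the same elements.
A = {4, 5, 10, 13, 17, 22, 24}
B = {4, 5, 10, 13, 17, 22, 24}
Same elements → A = B

Yes, A = B


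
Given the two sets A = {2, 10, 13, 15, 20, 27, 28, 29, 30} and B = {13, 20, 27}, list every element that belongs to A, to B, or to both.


A ∪ B = all elements in A or B (or both)
A = {2, 10, 13, 15, 20, 27, 28, 29, 30}
B = {13, 20, 27}
A ∪ B = {2, 10, 13, 15, 20, 27, 28, 29, 30}

A ∪ B = {2, 10, 13, 15, 20, 27, 28, 29, 30}


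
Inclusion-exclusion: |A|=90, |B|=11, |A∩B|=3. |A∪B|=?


|A ∪ B| = |A| + |B| - |A ∩ B|
= 90 + 11 - 3
= 98

|A ∪ B| = 98


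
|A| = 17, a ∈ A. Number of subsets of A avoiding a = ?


Subsets of A avoiding a are subsets of A \ {a}, which has 16 elements.
Count = 2^(n-1) = 2^16
= 65536

Number of subsets avoiding a = 65536


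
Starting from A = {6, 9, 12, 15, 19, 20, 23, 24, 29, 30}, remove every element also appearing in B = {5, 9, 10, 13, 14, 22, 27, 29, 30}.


A \ B = elements in A but not in B
A = {6, 9, 12, 15, 19, 20, 23, 24, 29, 30}
B = {5, 9, 10, 13, 14, 22, 27, 29, 30}
Remove from A any elements in B
A \ B = {6, 12, 15, 19, 20, 23, 24}

A \ B = {6, 12, 15, 19, 20, 23, 24}


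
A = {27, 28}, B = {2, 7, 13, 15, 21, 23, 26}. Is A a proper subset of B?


A ⊂ B requires: A ⊆ B AND A ≠ B.
A ⊆ B? No
A ⊄ B, so A is not a proper subset.

No, A is not a proper subset of B


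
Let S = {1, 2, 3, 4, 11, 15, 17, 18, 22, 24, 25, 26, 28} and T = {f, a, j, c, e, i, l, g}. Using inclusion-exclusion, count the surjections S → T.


n = |S| = 13, k = |T| = 8. Surjections via inclusion-exclusion:
S(n,k) = Σ(-1)^i × C(k,i) × (k-i)^n, i=0 to k
i=0: (-1)^0×C(8,0)×8^13 = 549755813888
i=1: (-1)^1×C(8,1)×7^13 = -775112083256
i=2: (-1)^2×C(8,2)×6^13 = 365699432448
i=3: (-1)^3×C(8,3)×5^13 = -68359375000
i=4: (-1)^4×C(8,4)×4^13 = 4697620480
i=5: (-1)^5×C(8,5)×3^13 = -89282088
i=6: (-1)^6×C(8,6)×2^13 = 229376
i=7: (-1)^7×C(8,7)×1^13 = -8
i=8: (-1)^8×C(8,8)×0^13 = 0
Total = 76592355840

Number of surjections = 76592355840


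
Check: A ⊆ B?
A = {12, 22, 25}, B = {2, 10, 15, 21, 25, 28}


A ⊆ B means every element of A is in B.
Elements in A not in B: {12, 22}
So A ⊄ B.

No, A ⊄ B


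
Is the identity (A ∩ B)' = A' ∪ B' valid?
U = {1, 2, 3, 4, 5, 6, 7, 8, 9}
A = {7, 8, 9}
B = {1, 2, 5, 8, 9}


LHS: A ∩ B = {8, 9}
(A ∩ B)' = U \ (A ∩ B) = {1, 2, 3, 4, 5, 6, 7}
A' = {1, 2, 3, 4, 5, 6}, B' = {3, 4, 6, 7}
Claimed RHS: A' ∪ B' = {1, 2, 3, 4, 5, 6, 7}
Identity is VALID: LHS = RHS = {1, 2, 3, 4, 5, 6, 7} ✓

Identity is valid. (A ∩ B)' = A' ∪ B' = {1, 2, 3, 4, 5, 6, 7}


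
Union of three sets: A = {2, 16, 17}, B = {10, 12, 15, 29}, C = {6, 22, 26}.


A ∪ B = {2, 10, 12, 15, 16, 17, 29}
(A ∪ B) ∪ C = {2, 6, 10, 12, 15, 16, 17, 22, 26, 29}

A ∪ B ∪ C = {2, 6, 10, 12, 15, 16, 17, 22, 26, 29}


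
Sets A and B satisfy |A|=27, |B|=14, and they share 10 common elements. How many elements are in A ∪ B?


|A ∪ B| = |A| + |B| - |A ∩ B|
= 27 + 14 - 10
= 31

|A ∪ B| = 31


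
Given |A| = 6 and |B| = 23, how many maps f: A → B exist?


Each of |A| = 6 inputs maps to any of |B| = 23 outputs.
# functions = |B|^|A| = 23^6
= 148035889

Number of functions = 148035889


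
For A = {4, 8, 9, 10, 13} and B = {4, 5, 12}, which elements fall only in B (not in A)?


A = {4, 8, 9, 10, 13}
B = {4, 5, 12}
Region: only in B (not in A)
Elements: {5, 12}

Elements only in B (not in A): {5, 12}


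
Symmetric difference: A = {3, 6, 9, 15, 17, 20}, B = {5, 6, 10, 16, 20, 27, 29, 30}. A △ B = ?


A △ B = (A \ B) ∪ (B \ A) = elements in exactly one of A or B
A \ B = {3, 9, 15, 17}
B \ A = {5, 10, 16, 27, 29, 30}
A △ B = {3, 5, 9, 10, 15, 16, 17, 27, 29, 30}

A △ B = {3, 5, 9, 10, 15, 16, 17, 27, 29, 30}


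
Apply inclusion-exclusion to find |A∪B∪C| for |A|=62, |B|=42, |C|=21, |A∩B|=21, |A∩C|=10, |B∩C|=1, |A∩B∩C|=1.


|A∪B∪C| = |A|+|B|+|C| - |A∩B|-|A∩C|-|B∩C| + |A∩B∩C|
= 62+42+21 - 21-10-1 + 1
= 125 - 32 + 1
= 94

|A ∪ B ∪ C| = 94


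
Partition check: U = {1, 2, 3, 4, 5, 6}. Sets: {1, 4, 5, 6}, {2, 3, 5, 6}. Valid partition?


A partition requires: (1) non-empty parts, (2) pairwise disjoint, (3) union = U
Parts: {1, 4, 5, 6}, {2, 3, 5, 6}
Union of parts: {1, 2, 3, 4, 5, 6}
U = {1, 2, 3, 4, 5, 6}
All non-empty? True
Pairwise disjoint? False
Covers U? True

No, not a valid partition


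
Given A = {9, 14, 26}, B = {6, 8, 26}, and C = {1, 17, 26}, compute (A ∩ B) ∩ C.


A ∩ B = {26}
(A ∩ B) ∩ C = {26}

A ∩ B ∩ C = {26}


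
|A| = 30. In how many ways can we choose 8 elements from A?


C(n,k) = n! / (k!(n-k)!)
C(30,8) = 30! / (8!22!)
= 5852925

C(30,8) = 5852925


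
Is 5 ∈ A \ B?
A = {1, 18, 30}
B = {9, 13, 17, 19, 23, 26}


A = {1, 18, 30}, B = {9, 13, 17, 19, 23, 26}
A \ B = elements in A but not in B
A \ B = {1, 18, 30}
Checking if 5 ∈ A \ B
5 is not in A \ B → False

5 ∉ A \ B


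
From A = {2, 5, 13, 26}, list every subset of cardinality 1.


|A| = 4, so A has C(4,1) = 4 subsets of size 1.
Enumerate by choosing 1 elements from A at a time:
{2}, {5}, {13}, {26}

1-element subsets (4 total): {2}, {5}, {13}, {26}


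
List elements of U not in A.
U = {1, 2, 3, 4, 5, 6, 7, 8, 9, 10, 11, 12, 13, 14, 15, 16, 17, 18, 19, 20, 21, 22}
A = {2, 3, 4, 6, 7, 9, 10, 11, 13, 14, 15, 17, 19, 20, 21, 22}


Aᶜ = U \ A = elements in U but not in A
U = {1, 2, 3, 4, 5, 6, 7, 8, 9, 10, 11, 12, 13, 14, 15, 16, 17, 18, 19, 20, 21, 22}
A = {2, 3, 4, 6, 7, 9, 10, 11, 13, 14, 15, 17, 19, 20, 21, 22}
Aᶜ = {1, 5, 8, 12, 16, 18}

Aᶜ = {1, 5, 8, 12, 16, 18}


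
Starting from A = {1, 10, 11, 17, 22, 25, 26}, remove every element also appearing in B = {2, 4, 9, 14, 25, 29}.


A \ B = elements in A but not in B
A = {1, 10, 11, 17, 22, 25, 26}
B = {2, 4, 9, 14, 25, 29}
Remove from A any elements in B
A \ B = {1, 10, 11, 17, 22, 26}

A \ B = {1, 10, 11, 17, 22, 26}


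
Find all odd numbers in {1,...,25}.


Checking each candidate:
Condition: odd numbers in {1,...,25}
Result = {1, 3, 5, 7, 9, 11, 13, 15, 17, 19, 21, 23, 25}

{1, 3, 5, 7, 9, 11, 13, 15, 17, 19, 21, 23, 25}


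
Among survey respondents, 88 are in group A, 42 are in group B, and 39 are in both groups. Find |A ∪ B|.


|A ∪ B| = |A| + |B| - |A ∩ B|
= 88 + 42 - 39
= 91

|A ∪ B| = 91


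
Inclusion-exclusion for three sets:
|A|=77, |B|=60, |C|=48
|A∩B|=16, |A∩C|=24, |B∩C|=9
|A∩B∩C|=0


|A∪B∪C| = |A|+|B|+|C| - |A∩B|-|A∩C|-|B∩C| + |A∩B∩C|
= 77+60+48 - 16-24-9 + 0
= 185 - 49 + 0
= 136

|A ∪ B ∪ C| = 136


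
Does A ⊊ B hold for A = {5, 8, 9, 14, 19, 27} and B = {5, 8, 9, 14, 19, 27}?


A ⊂ B requires: A ⊆ B AND A ≠ B.
A ⊆ B? Yes
A = B? Yes
A = B, so A is not a PROPER subset.

No, A is not a proper subset of B


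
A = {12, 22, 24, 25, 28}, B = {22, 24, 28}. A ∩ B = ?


A ∩ B = elements in both A and B
A = {12, 22, 24, 25, 28}
B = {22, 24, 28}
A ∩ B = {22, 24, 28}

A ∩ B = {22, 24, 28}


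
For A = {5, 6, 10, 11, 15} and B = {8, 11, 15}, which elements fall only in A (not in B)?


A = {5, 6, 10, 11, 15}
B = {8, 11, 15}
Region: only in A (not in B)
Elements: {5, 6, 10}

Elements only in A (not in B): {5, 6, 10}


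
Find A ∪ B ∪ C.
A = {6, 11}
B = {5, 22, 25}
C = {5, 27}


A ∪ B = {5, 6, 11, 22, 25}
(A ∪ B) ∪ C = {5, 6, 11, 22, 25, 27}

A ∪ B ∪ C = {5, 6, 11, 22, 25, 27}


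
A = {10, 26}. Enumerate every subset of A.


|A| = 2, so |P(A)| = 2^2 = 4
Enumerate subsets by cardinality (0 to 2):
∅, {10}, {26}, {10, 26}

P(A) has 4 subsets: ∅, {10}, {26}, {10, 26}


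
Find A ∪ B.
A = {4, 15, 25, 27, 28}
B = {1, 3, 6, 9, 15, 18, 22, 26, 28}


A ∪ B = all elements in A or B (or both)
A = {4, 15, 25, 27, 28}
B = {1, 3, 6, 9, 15, 18, 22, 26, 28}
A ∪ B = {1, 3, 4, 6, 9, 15, 18, 22, 25, 26, 27, 28}

A ∪ B = {1, 3, 4, 6, 9, 15, 18, 22, 25, 26, 27, 28}


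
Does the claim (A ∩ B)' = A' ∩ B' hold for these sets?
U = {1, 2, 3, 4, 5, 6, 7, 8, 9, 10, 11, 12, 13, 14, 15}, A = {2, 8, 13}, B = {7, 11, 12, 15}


LHS: A ∩ B = ∅
(A ∩ B)' = U \ (A ∩ B) = {1, 2, 3, 4, 5, 6, 7, 8, 9, 10, 11, 12, 13, 14, 15}
A' = {1, 3, 4, 5, 6, 7, 9, 10, 11, 12, 14, 15}, B' = {1, 2, 3, 4, 5, 6, 8, 9, 10, 13, 14}
Claimed RHS: A' ∩ B' = {1, 3, 4, 5, 6, 9, 10, 14}
Identity is INVALID: LHS = {1, 2, 3, 4, 5, 6, 7, 8, 9, 10, 11, 12, 13, 14, 15} but the RHS claimed here equals {1, 3, 4, 5, 6, 9, 10, 14}. The correct form is (A ∩ B)' = A' ∪ B'.

Identity is invalid: (A ∩ B)' = {1, 2, 3, 4, 5, 6, 7, 8, 9, 10, 11, 12, 13, 14, 15} but A' ∩ B' = {1, 3, 4, 5, 6, 9, 10, 14}. The correct De Morgan law is (A ∩ B)' = A' ∪ B'.


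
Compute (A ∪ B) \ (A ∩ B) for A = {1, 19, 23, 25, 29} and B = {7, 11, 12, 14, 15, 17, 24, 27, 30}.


A △ B = (A \ B) ∪ (B \ A) = elements in exactly one of A or B
A \ B = {1, 19, 23, 25, 29}
B \ A = {7, 11, 12, 14, 15, 17, 24, 27, 30}
A △ B = {1, 7, 11, 12, 14, 15, 17, 19, 23, 24, 25, 27, 29, 30}

A △ B = {1, 7, 11, 12, 14, 15, 17, 19, 23, 24, 25, 27, 29, 30}


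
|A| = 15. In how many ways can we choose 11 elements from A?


C(n,k) = n! / (k!(n-k)!)
C(15,11) = 15! / (11!4!)
= 1365

C(15,11) = 1365


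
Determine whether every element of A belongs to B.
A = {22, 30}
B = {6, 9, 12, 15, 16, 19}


A ⊆ B means every element of A is in B.
Elements in A not in B: {22, 30}
So A ⊄ B.

No, A ⊄ B


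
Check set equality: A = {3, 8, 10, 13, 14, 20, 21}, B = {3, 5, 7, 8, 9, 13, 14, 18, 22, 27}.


Two sets are equal iff they have exactly the same elements.
A = {3, 8, 10, 13, 14, 20, 21}
B = {3, 5, 7, 8, 9, 13, 14, 18, 22, 27}
Differences: {5, 7, 9, 10, 18, 20, 21, 22, 27}
A ≠ B

No, A ≠ B


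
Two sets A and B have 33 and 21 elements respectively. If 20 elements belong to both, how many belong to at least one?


|A ∪ B| = |A| + |B| - |A ∩ B|
= 33 + 21 - 20
= 34

|A ∪ B| = 34


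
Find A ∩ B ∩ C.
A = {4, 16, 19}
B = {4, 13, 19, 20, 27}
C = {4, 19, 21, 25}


A ∩ B = {4, 19}
(A ∩ B) ∩ C = {4, 19}

A ∩ B ∩ C = {4, 19}


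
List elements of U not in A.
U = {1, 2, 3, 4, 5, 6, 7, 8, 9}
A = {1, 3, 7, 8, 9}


Aᶜ = U \ A = elements in U but not in A
U = {1, 2, 3, 4, 5, 6, 7, 8, 9}
A = {1, 3, 7, 8, 9}
Aᶜ = {2, 4, 5, 6}

Aᶜ = {2, 4, 5, 6}


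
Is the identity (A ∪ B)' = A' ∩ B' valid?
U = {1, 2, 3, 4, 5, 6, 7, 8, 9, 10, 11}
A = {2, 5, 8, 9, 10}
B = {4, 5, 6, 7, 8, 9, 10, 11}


LHS: A ∪ B = {2, 4, 5, 6, 7, 8, 9, 10, 11}
(A ∪ B)' = U \ (A ∪ B) = {1, 3}
A' = {1, 3, 4, 6, 7, 11}, B' = {1, 2, 3}
Claimed RHS: A' ∩ B' = {1, 3}
Identity is VALID: LHS = RHS = {1, 3} ✓

Identity is valid. (A ∪ B)' = A' ∩ B' = {1, 3}


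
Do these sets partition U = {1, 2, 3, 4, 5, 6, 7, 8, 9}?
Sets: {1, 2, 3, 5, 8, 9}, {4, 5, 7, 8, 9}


A partition requires: (1) non-empty parts, (2) pairwise disjoint, (3) union = U
Parts: {1, 2, 3, 5, 8, 9}, {4, 5, 7, 8, 9}
Union of parts: {1, 2, 3, 4, 5, 7, 8, 9}
U = {1, 2, 3, 4, 5, 6, 7, 8, 9}
All non-empty? True
Pairwise disjoint? False
Covers U? False

No, not a valid partition


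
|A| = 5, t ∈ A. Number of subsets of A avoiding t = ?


Subsets of A avoiding t are subsets of A \ {t}, which has 4 elements.
Count = 2^(n-1) = 2^4
= 16

Number of subsets avoiding t = 16


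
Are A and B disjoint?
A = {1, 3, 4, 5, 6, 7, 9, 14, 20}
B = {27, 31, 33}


Disjoint means A ∩ B = ∅.
A ∩ B = ∅
A ∩ B = ∅, so A and B are disjoint.

Yes, A and B are disjoint


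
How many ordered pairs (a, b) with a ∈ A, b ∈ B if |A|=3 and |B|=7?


|A × B| = |A| × |B|
= 3 × 7
= 21

|A × B| = 21


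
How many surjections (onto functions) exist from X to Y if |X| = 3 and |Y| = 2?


n = |X| = 3, k = |Y| = 2. Surjections via inclusion-exclusion:
S(n,k) = Σ(-1)^i × C(k,i) × (k-i)^n, i=0 to k
i=0: (-1)^0×C(2,0)×2^3 = 8
i=1: (-1)^1×C(2,1)×1^3 = -2
i=2: (-1)^2×C(2,2)×0^3 = 0
Total = 6

Number of surjections = 6


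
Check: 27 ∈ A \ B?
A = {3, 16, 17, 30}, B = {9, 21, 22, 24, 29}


A = {3, 16, 17, 30}, B = {9, 21, 22, 24, 29}
A \ B = elements in A but not in B
A \ B = {3, 16, 17, 30}
Checking if 27 ∈ A \ B
27 is not in A \ B → False

27 ∉ A \ B


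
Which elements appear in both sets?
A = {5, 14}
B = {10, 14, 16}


A ∩ B = elements in both A and B
A = {5, 14}
B = {10, 14, 16}
A ∩ B = {14}

A ∩ B = {14}


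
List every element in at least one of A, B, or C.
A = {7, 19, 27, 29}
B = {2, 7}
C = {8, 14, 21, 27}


A ∪ B = {2, 7, 19, 27, 29}
(A ∪ B) ∪ C = {2, 7, 8, 14, 19, 21, 27, 29}

A ∪ B ∪ C = {2, 7, 8, 14, 19, 21, 27, 29}


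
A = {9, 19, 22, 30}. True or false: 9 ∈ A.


A = {9, 19, 22, 30}
Checking if 9 is in A
9 is in A → True

9 ∈ A


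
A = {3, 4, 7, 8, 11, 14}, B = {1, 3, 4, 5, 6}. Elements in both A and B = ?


A = {3, 4, 7, 8, 11, 14}
B = {1, 3, 4, 5, 6}
Region: in both A and B
Elements: {3, 4}

Elements in both A and B: {3, 4}


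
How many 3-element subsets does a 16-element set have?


C(n,k) = n! / (k!(n-k)!)
C(16,3) = 16! / (3!13!)
= 560

C(16,3) = 560


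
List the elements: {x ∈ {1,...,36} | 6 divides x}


Checking each candidate:
Condition: multiples of 6 in {1,...,36}
Result = {6, 12, 18, 24, 30, 36}

{6, 12, 18, 24, 30, 36}


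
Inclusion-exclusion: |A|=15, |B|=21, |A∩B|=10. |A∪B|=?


|A ∪ B| = |A| + |B| - |A ∩ B|
= 15 + 21 - 10
= 26

|A ∪ B| = 26


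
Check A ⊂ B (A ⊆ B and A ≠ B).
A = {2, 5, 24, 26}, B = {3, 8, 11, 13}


A ⊂ B requires: A ⊆ B AND A ≠ B.
A ⊆ B? No
A ⊄ B, so A is not a proper subset.

No, A is not a proper subset of B


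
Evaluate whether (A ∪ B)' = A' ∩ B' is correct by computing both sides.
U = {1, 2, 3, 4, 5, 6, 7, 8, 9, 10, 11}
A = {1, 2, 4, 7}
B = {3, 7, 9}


LHS: A ∪ B = {1, 2, 3, 4, 7, 9}
(A ∪ B)' = U \ (A ∪ B) = {5, 6, 8, 10, 11}
A' = {3, 5, 6, 8, 9, 10, 11}, B' = {1, 2, 4, 5, 6, 8, 10, 11}
Claimed RHS: A' ∩ B' = {5, 6, 8, 10, 11}
Identity is VALID: LHS = RHS = {5, 6, 8, 10, 11} ✓

Identity is valid. (A ∪ B)' = A' ∩ B' = {5, 6, 8, 10, 11}


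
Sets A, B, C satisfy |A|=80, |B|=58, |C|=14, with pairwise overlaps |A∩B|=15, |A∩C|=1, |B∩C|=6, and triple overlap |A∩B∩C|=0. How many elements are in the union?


|A∪B∪C| = |A|+|B|+|C| - |A∩B|-|A∩C|-|B∩C| + |A∩B∩C|
= 80+58+14 - 15-1-6 + 0
= 152 - 22 + 0
= 130

|A ∪ B ∪ C| = 130


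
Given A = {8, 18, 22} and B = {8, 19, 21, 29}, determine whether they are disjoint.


Disjoint means A ∩ B = ∅.
A ∩ B = {8}
A ∩ B ≠ ∅, so A and B are NOT disjoint.

No, A and B are not disjoint (A ∩ B = {8})


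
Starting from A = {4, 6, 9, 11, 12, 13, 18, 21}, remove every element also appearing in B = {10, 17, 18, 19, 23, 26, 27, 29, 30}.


A \ B = elements in A but not in B
A = {4, 6, 9, 11, 12, 13, 18, 21}
B = {10, 17, 18, 19, 23, 26, 27, 29, 30}
Remove from A any elements in B
A \ B = {4, 6, 9, 11, 12, 13, 21}

A \ B = {4, 6, 9, 11, 12, 13, 21}


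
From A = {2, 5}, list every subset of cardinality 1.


|A| = 2, so A has C(2,1) = 2 subsets of size 1.
Enumerate by choosing 1 elements from A at a time:
{2}, {5}

1-element subsets (2 total): {2}, {5}


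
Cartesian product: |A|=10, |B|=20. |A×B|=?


|A × B| = |A| × |B|
= 10 × 20
= 200

|A × B| = 200


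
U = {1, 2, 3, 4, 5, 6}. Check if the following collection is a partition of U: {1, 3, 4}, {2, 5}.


A partition requires: (1) non-empty parts, (2) pairwise disjoint, (3) union = U
Parts: {1, 3, 4}, {2, 5}
Union of parts: {1, 2, 3, 4, 5}
U = {1, 2, 3, 4, 5, 6}
All non-empty? True
Pairwise disjoint? True
Covers U? False

No, not a valid partition


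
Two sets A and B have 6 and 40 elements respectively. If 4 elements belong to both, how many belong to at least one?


|A ∪ B| = |A| + |B| - |A ∩ B|
= 6 + 40 - 4
= 42

|A ∪ B| = 42


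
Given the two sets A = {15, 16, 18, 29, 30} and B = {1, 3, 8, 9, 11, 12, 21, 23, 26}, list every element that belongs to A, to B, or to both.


A ∪ B = all elements in A or B (or both)
A = {15, 16, 18, 29, 30}
B = {1, 3, 8, 9, 11, 12, 21, 23, 26}
A ∪ B = {1, 3, 8, 9, 11, 12, 15, 16, 18, 21, 23, 26, 29, 30}

A ∪ B = {1, 3, 8, 9, 11, 12, 15, 16, 18, 21, 23, 26, 29, 30}


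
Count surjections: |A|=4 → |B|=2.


n = |A| = 4, k = |B| = 2. Surjections via inclusion-exclusion:
S(n,k) = Σ(-1)^i × C(k,i) × (k-i)^n, i=0 to k
i=0: (-1)^0×C(2,0)×2^4 = 16
i=1: (-1)^1×C(2,1)×1^4 = -2
i=2: (-1)^2×C(2,2)×0^4 = 0
Total = 14

Number of surjections = 14


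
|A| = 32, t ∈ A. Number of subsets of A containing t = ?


Subsets of A containing t correspond to subsets of A \ {t}, which has 31 elements.
Count = 2^(n-1) = 2^31
= 2147483648

Number of subsets containing t = 2147483648


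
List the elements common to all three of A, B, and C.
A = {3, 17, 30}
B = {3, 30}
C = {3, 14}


A ∩ B = {3, 30}
(A ∩ B) ∩ C = {3}

A ∩ B ∩ C = {3}


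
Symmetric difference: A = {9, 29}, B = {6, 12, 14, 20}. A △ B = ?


A △ B = (A \ B) ∪ (B \ A) = elements in exactly one of A or B
A \ B = {9, 29}
B \ A = {6, 12, 14, 20}
A △ B = {6, 9, 12, 14, 20, 29}

A △ B = {6, 9, 12, 14, 20, 29}


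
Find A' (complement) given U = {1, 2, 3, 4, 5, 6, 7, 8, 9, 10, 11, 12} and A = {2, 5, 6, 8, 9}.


Aᶜ = U \ A = elements in U but not in A
U = {1, 2, 3, 4, 5, 6, 7, 8, 9, 10, 11, 12}
A = {2, 5, 6, 8, 9}
Aᶜ = {1, 3, 4, 7, 10, 11, 12}

Aᶜ = {1, 3, 4, 7, 10, 11, 12}


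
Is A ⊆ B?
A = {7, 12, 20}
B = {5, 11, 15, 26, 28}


A ⊆ B means every element of A is in B.
Elements in A not in B: {7, 12, 20}
So A ⊄ B.

No, A ⊄ B


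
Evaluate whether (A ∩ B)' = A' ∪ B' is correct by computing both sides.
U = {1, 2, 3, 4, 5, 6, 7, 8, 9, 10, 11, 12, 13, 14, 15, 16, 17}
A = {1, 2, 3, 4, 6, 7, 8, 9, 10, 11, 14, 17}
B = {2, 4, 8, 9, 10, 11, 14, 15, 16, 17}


LHS: A ∩ B = {2, 4, 8, 9, 10, 11, 14, 17}
(A ∩ B)' = U \ (A ∩ B) = {1, 3, 5, 6, 7, 12, 13, 15, 16}
A' = {5, 12, 13, 15, 16}, B' = {1, 3, 5, 6, 7, 12, 13}
Claimed RHS: A' ∪ B' = {1, 3, 5, 6, 7, 12, 13, 15, 16}
Identity is VALID: LHS = RHS = {1, 3, 5, 6, 7, 12, 13, 15, 16} ✓

Identity is valid. (A ∩ B)' = A' ∪ B' = {1, 3, 5, 6, 7, 12, 13, 15, 16}


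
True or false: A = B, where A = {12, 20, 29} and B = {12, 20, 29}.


Two sets are equal iff they have exactly the same elements.
A = {12, 20, 29}
B = {12, 20, 29}
Same elements → A = B

Yes, A = B


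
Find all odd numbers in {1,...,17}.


Checking each candidate:
Condition: odd numbers in {1,...,17}
Result = {1, 3, 5, 7, 9, 11, 13, 15, 17}

{1, 3, 5, 7, 9, 11, 13, 15, 17}


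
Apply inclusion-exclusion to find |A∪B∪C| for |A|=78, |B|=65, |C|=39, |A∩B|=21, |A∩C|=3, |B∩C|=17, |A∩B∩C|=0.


|A∪B∪C| = |A|+|B|+|C| - |A∩B|-|A∩C|-|B∩C| + |A∩B∩C|
= 78+65+39 - 21-3-17 + 0
= 182 - 41 + 0
= 141

|A ∪ B ∪ C| = 141


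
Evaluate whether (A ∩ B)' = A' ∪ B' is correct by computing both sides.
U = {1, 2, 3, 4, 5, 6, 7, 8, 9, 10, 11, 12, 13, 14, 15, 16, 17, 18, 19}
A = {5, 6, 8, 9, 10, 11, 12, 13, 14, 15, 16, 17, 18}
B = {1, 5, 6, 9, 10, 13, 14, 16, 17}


LHS: A ∩ B = {5, 6, 9, 10, 13, 14, 16, 17}
(A ∩ B)' = U \ (A ∩ B) = {1, 2, 3, 4, 7, 8, 11, 12, 15, 18, 19}
A' = {1, 2, 3, 4, 7, 19}, B' = {2, 3, 4, 7, 8, 11, 12, 15, 18, 19}
Claimed RHS: A' ∪ B' = {1, 2, 3, 4, 7, 8, 11, 12, 15, 18, 19}
Identity is VALID: LHS = RHS = {1, 2, 3, 4, 7, 8, 11, 12, 15, 18, 19} ✓

Identity is valid. (A ∩ B)' = A' ∪ B' = {1, 2, 3, 4, 7, 8, 11, 12, 15, 18, 19}


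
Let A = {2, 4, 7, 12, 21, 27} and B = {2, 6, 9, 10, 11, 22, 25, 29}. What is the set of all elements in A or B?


A ∪ B = all elements in A or B (or both)
A = {2, 4, 7, 12, 21, 27}
B = {2, 6, 9, 10, 11, 22, 25, 29}
A ∪ B = {2, 4, 6, 7, 9, 10, 11, 12, 21, 22, 25, 27, 29}

A ∪ B = {2, 4, 6, 7, 9, 10, 11, 12, 21, 22, 25, 27, 29}


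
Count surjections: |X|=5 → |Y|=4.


n = |X| = 5, k = |Y| = 4. Surjections via inclusion-exclusion:
S(n,k) = Σ(-1)^i × C(k,i) × (k-i)^n, i=0 to k
i=0: (-1)^0×C(4,0)×4^5 = 1024
i=1: (-1)^1×C(4,1)×3^5 = -972
i=2: (-1)^2×C(4,2)×2^5 = 192
i=3: (-1)^3×C(4,3)×1^5 = -4
i=4: (-1)^4×C(4,4)×0^5 = 0
Total = 240

Number of surjections = 240


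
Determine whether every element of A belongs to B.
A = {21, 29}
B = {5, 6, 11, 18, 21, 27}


A ⊆ B means every element of A is in B.
Elements in A not in B: {29}
So A ⊄ B.

No, A ⊄ B


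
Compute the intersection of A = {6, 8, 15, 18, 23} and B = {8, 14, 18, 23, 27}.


A ∩ B = elements in both A and B
A = {6, 8, 15, 18, 23}
B = {8, 14, 18, 23, 27}
A ∩ B = {8, 18, 23}

A ∩ B = {8, 18, 23}


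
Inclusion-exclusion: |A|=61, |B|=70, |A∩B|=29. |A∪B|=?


|A ∪ B| = |A| + |B| - |A ∩ B|
= 61 + 70 - 29
= 102

|A ∪ B| = 102


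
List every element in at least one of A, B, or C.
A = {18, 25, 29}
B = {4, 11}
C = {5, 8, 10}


A ∪ B = {4, 11, 18, 25, 29}
(A ∪ B) ∪ C = {4, 5, 8, 10, 11, 18, 25, 29}

A ∪ B ∪ C = {4, 5, 8, 10, 11, 18, 25, 29}


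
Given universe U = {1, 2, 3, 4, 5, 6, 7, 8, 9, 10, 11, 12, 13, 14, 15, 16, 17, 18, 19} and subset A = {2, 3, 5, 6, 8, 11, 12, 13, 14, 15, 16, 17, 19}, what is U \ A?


Aᶜ = U \ A = elements in U but not in A
U = {1, 2, 3, 4, 5, 6, 7, 8, 9, 10, 11, 12, 13, 14, 15, 16, 17, 18, 19}
A = {2, 3, 5, 6, 8, 11, 12, 13, 14, 15, 16, 17, 19}
Aᶜ = {1, 4, 7, 9, 10, 18}

Aᶜ = {1, 4, 7, 9, 10, 18}


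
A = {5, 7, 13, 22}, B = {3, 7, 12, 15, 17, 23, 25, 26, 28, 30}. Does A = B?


Two sets are equal iff they have exactly the same elements.
A = {5, 7, 13, 22}
B = {3, 7, 12, 15, 17, 23, 25, 26, 28, 30}
Differences: {3, 5, 12, 13, 15, 17, 22, 23, 25, 26, 28, 30}
A ≠ B

No, A ≠ B


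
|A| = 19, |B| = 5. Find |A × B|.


|A × B| = |A| × |B|
= 19 × 5
= 95

|A × B| = 95


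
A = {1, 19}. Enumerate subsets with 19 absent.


A subset of A that omits 19 is a subset of A \ {19}, so there are 2^(n-1) = 2^1 = 2 of them.
Subsets excluding 19: ∅, {1}

Subsets excluding 19 (2 total): ∅, {1}


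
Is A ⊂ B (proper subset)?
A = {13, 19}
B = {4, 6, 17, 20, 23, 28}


A ⊂ B requires: A ⊆ B AND A ≠ B.
A ⊆ B? No
A ⊄ B, so A is not a proper subset.

No, A is not a proper subset of B


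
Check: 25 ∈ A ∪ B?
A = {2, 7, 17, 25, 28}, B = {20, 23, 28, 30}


A = {2, 7, 17, 25, 28}, B = {20, 23, 28, 30}
A ∪ B = all elements in A or B
A ∪ B = {2, 7, 17, 20, 23, 25, 28, 30}
Checking if 25 ∈ A ∪ B
25 is in A ∪ B → True

25 ∈ A ∪ B
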